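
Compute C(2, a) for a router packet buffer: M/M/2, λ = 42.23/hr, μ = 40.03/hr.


a = λ/μ = 1.0550; ρ = a/2 = 0.5275
P₀ = 0.309347 (from M/M/c formula)
C(c,a) = [a^c/(c!(1−ρ))]·P₀ = [1.11294/(2·0.4725)]·0.309347
= 1.17766·0.309347 = 0.364305

Final: 0.364305


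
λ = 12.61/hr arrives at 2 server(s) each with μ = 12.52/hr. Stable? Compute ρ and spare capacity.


Total capacity cμ = 2·12.52 = 25.04/hr
ρ = λ/(cμ) = 12.61/25.04 = 0.5036
Stable ⇔ ρ < 1: YES
Spare capacity = cμ − λ = 25.04 − 12.61 = 12.43/hr

Final: ρ = 0.5036; stable; margin = 12.43/hr


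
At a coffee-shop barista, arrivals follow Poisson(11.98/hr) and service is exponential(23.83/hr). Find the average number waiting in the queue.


ρ = 11.98/23.83 = 0.5027
Lq = ρ²/(1−ρ) = 0.2527/0.4973 = 0.5082

Final: 0.5082


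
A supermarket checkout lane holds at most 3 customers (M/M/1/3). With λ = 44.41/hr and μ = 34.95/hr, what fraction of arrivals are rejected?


ρ = λ/μ = 44.41/34.95 = 1.2707
P_K = (1−ρ)ρ^K/(1−ρ^(K+1)) = (-0.2707·2.051638)/(1 − 2.606960)
= -0.555322/-1.606960 = 0.345573

Final: 0.345573


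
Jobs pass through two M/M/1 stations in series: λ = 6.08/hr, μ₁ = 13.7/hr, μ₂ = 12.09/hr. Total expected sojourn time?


Each node sees arrival rate λ = 6.08/hr (tandem ⇒ throughput preserved).
W₁ = 1/(μ₁−λ) = 1/(13.7−6.08) = 0.13123 hr
W₂ = 1/(μ₂−λ) = 1/(12.09−6.08) = 0.16639 hr
W_total = W₁ + W₂ = 0.13123 + 0.16639 = 0.29762 hr

Final: 0.29762 hr


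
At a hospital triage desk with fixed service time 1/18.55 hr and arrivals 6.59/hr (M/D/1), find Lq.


ρ = 6.59/18.55 = 0.3553
M/D/1: Lq = ρ²/(2(1−ρ)) = 0.1262/(2·0.6447) = 0.09787

Final: 0.09787


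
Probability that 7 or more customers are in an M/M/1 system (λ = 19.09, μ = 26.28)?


ρ = 19.09/26.28 = 0.7264
P(N ≥ n) = ρ^n = 0.7264^7 = 0.106724

Final: 0.106724


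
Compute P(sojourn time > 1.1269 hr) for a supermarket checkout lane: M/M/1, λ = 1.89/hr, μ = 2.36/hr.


W ~ Exponential(μ−λ) for M/M/1.
μ − λ = 2.36 − 1.89 = 0.4700
P(W > t) = e^{−(μ−λ)t} = e^{−0.5296} = 0.588815

Final: 0.588815


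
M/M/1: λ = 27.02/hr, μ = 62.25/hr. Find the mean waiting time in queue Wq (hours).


ρ = 27.02/62.25 = 0.4341
Wq = ρ/(μ−λ) = 0.4341/(62.25 − 27.02) = 0.4341/35.23 = 0.01232 hr

Final: 0.01232 hr


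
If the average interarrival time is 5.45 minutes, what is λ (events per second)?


λ = 1/(interarrival time) in consistent units.
1 second = 0.0166667 min, so λ = 0.0166667/5.45 = 0.003058 per second

Final: 0.003058 /sec


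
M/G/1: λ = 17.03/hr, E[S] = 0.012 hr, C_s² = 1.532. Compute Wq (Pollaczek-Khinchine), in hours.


ρ = λ·E[S] = 17.03·0.012 = 0.2044
E[S²] = E[S]²(1+C_s²) = 0.012²·(1+1.532) = 0.0003646
Wq = λ·E[S²]/(2(1−ρ)) = 17.03·0.0003646/(2·0.7956) = 0.003902 hr

Final: 0.003902 hr


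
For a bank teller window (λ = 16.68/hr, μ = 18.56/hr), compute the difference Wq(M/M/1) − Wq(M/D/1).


ρ = 16.68/18.56 = 0.8987
Wq(M/M/1) = ρ/(μ−λ) = 0.8987/1.88 = 0.47804 hr
Wq(M/D/1) = ρ/(2(μ−λ)) = 0.23902 hr
Savings = 0.47804 − 0.23902 = 0.23902 hr

Final: 0.23902 hr


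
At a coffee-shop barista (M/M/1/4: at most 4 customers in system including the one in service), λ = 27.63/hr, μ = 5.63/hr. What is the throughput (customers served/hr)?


ρ = 4.9076; P_K = (1−ρ)ρ^4/(1−ρ^5) = 0.796516
λ_eff = λ(1 − P_K) = 27.63·(1 − 0.796516) = 27.63·0.203484 = 5.6223 /hr

Final: 5.6223 /hr


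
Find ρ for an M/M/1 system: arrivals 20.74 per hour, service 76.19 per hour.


ρ = λ/μ = 20.74/76.19 = 0.2722

Final: 0.2722


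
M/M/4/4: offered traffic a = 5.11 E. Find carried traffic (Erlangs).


B(4,5.11) = 0.406934 (Erlang-B)
Carried load = a(1 − B) = 5.11·(1 − 0.406934) = 5.11·0.593066 = 3.0306 E

Final: 3.0306 Erlangs


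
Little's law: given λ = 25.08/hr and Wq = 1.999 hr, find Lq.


Lq = λWq = 25.08·1.999 = 50.1349

Final: 50.1349


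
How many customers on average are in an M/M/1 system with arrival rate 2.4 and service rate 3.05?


ρ = λ/μ = 2.4/3.05 = 0.7869
L = ρ/(1−ρ) = 0.7869/(1 − 0.7869) = 0.7869/0.2131 = 3.6923

Final: 3.6923


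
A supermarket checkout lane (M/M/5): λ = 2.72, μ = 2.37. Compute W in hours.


a = 1.1477; ρ = 0.2295; P₀ = 0.317255
Lq = P₀·a^c·ρ/(c!(1−ρ)²) = 0.002036
Wq = Lq/λ = 0.002036/2.72 = 0.0007484 hr
W = Wq + 1/μ = 0.0007484 + 0.42194 = 0.42269 hr

Final: 0.42269 hr


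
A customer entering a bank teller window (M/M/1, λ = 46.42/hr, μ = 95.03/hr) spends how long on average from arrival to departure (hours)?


W = 1/(μ−λ) = 1/(95.03 − 46.42) = 1/48.61 = 0.02057 hr

Final: 0.02057 hr


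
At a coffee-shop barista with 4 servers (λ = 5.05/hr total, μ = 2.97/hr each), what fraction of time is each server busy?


ρ = λ/(cμ) = 5.05/(4·2.97) = 5.05/11.88 = 0.4251

Final: 0.4251


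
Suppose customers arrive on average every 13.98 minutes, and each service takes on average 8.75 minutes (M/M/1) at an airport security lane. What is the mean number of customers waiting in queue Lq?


λ = 60/13.98 = 4.2918 /hr
μ = 60/8.75 = 6.8571 /hr
ρ = λ/μ = 4.2918/6.8571 = 0.6259
Lq = ρ²/(1−ρ) = 0.3917/0.3741 = 1.0471

Final: 1.0471


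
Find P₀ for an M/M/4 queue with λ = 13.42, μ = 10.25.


a = λ/μ = 13.42/10.25 = 1.3093; ρ = a/c = 0.3273
Σ_{k=0}^{3} a^k/k! (terms k=0..3) = 1.00000 + 1.30927 + 0.85709 + 0.37405 = 3.54041
Tail: a^4/(4!(1−ρ)) = 2.93842/(24·0.6727) = 0.18201
P₀ = 1/(3.54041 + 0.18201) = 1/3.72242 = 0.268642

Final: 0.268642


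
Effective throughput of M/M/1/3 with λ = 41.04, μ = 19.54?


ρ = 2.1003; P_K = (1−ρ)ρ^3/(1−ρ^4) = 0.552259
λ_eff = λ(1 − P_K) = 41.04·(1 − 0.552259) = 41.04·0.447741 = 18.3753 /hr

Final: 18.3753 /hr


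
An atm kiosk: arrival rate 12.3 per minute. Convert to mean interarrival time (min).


Mean interarrival time = 1/λ = 1/12.3 minute = 0.08130 minute
In minutes: 0.08130 × 1 = 0.08130 min

Final: 0.08130 min


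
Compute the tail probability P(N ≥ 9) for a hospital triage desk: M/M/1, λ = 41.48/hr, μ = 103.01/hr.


ρ = 41.48/103.01 = 0.4027
P(N ≥ n) = ρ^n = 0.4027^9 = 0.0002784

Final: 0.0002784


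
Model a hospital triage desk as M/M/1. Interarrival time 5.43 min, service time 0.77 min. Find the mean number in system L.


λ = 60/5.43 = 11.0497 /hr
μ = 60/0.77 = 77.9221 /hr
ρ = λ/μ = 11.0497/77.9221 = 0.1418
L = ρ/(1−ρ) = 0.1418/0.8582 = 0.1652

Final: 0.1652


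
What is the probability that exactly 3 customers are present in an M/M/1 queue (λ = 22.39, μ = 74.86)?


ρ = 22.39/74.86 = 0.2991
P_n = (1−ρ)·ρ^n = (1 − 0.2991)·0.2991^3 = 0.7009·0.026755 = 0.018753

Final: 0.018753


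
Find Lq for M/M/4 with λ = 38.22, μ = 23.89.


a = λ/μ = 1.5998; ρ = a/4 = 0.4000
P₀ = 0.199326
Lq = P₀·a^c·ρ / (c!·(1−ρ)²) = 0.199326·6.55086·0.4000/(24·0.36005)
= 0.06044

Final: 0.06044


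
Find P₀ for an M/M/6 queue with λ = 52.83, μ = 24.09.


a = λ/μ = 52.83/24.09 = 2.1930; ρ = a/c = 0.3655
Σ_{k=0}^{5} a^k/k! (terms k=0..5) = 1.00000 + 2.19303 + 2.40468 + 1.75784 + 0.96375 + 0.42271 = 8.74201
Tail: a^6/(6!(1−ρ)) = 111.24048/(720·0.6345) = 0.24350
P₀ = 1/(8.74201 + 0.24350) = 1/8.98551 = 0.111290

Final: 0.111290


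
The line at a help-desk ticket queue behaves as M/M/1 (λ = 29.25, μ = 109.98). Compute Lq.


ρ = 29.25/109.98 = 0.2660
Lq = ρ²/(1−ρ) = 0.07073/0.7340 = 0.09636

Final: 0.09636


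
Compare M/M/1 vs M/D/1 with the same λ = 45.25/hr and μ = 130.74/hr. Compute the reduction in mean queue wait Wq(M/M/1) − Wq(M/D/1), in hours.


ρ = 45.25/130.74 = 0.3461
Wq(M/M/1) = ρ/(μ−λ) = 0.3461/85.49 = 0.004049 hr
Wq(M/D/1) = ρ/(2(μ−λ)) = 0.002024 hr
Savings = 0.004049 − 0.002024 = 0.002024 hr

Final: 0.002024 hr


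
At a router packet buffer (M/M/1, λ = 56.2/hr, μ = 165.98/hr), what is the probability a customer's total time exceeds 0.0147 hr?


W ~ Exponential(μ−λ) for M/M/1.
μ − λ = 165.98 − 56.2 = 109.7800
P(W > t) = e^{−(μ−λ)t} = e^{−1.6138} = 0.199136

Final: 0.199136


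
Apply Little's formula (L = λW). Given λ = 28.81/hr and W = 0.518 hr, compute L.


L = λW = 28.81·0.518 = 14.9236

Final: 14.9236


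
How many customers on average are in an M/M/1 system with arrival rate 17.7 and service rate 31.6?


ρ = λ/μ = 17.7/31.6 = 0.5601
L = ρ/(1−ρ) = 0.5601/(1 − 0.5601) = 0.5601/0.4399 = 1.2734

Final: 1.2734


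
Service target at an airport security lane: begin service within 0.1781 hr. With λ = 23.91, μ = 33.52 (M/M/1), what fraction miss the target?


ρ = 23.91/33.52 = 0.7133
P(Wq > t) = ρ·e^{−(μ−λ)t} = 0.7133·e^{−1.7115}
= 0.7133·0.180587 = 0.128814

Final: 0.128814


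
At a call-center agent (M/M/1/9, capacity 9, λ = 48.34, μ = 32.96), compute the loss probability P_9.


ρ = λ/μ = 48.34/32.96 = 1.4666
P_K = (1−ρ)ρ^K/(1−ρ^(K+1)) = (-0.4666·31.396048)/(1 − 46.046267)
= -14.650219/-45.046267 = 0.325226

Final: 0.325226


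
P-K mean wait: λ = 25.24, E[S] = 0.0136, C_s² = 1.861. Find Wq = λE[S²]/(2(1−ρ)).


ρ = λ·E[S] = 25.24·0.0136 = 0.3433
E[S²] = E[S]²(1+C_s²) = 0.0136²·(1+1.861) = 0.0005292
Wq = λ·E[S²]/(2(1−ρ)) = 25.24·0.0005292/(2·0.6567) = 0.01017 hr

Final: 0.01017 hr


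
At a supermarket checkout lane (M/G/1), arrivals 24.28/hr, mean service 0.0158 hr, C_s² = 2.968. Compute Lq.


ρ = λ·E[S] = 24.28·0.0158 = 0.3836
Lq = ρ²(1+C_s²)/(2(1−ρ)) = 0.1472·(1+2.968)/(2·0.6164)
= 0.1472·3.9680/1.2328 = 0.47370

Final: 0.47370


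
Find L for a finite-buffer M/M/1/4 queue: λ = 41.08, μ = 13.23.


ρ = 41.08/13.23 = 3.1051
L = ρ[1 − (K+1)ρ^K + Kρ^(K+1)] / [(1−ρ)(1−ρ^(K+1))]
Numerator: 3.1051·(1 − 5·92.957056 + 4·288.637633) = 2144.870475
Denominator: (-2.1051)·(-287.637633) = 605.495697
L = 2144.870475/605.495697 = 3.5423

Final: 3.5423


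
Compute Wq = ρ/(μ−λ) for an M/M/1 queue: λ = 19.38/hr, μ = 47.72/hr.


ρ = 19.38/47.72 = 0.4061
Wq = ρ/(μ−λ) = 0.4061/(47.72 − 19.38) = 0.4061/28.34 = 0.01433 hr

Final: 0.01433 hr


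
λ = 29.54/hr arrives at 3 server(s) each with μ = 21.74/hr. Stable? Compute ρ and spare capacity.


Total capacity cμ = 3·21.74 = 65.22/hr
ρ = λ/(cμ) = 29.54/65.22 = 0.4529
Stable ⇔ ρ < 1: YES
Spare capacity = cμ − λ = 65.22 − 29.54 = 35.68/hr

Final: ρ = 0.4529; stable; margin = 35.68/hr


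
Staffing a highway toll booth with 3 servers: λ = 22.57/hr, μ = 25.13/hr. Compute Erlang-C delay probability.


a = λ/μ = 0.8981; ρ = a/3 = 0.2994
P₀ = 0.404239 (from M/M/c formula)
C(c,a) = [a^c/(c!(1−ρ))]·P₀ = [0.72446/(6·0.7006)]·0.404239
= 0.17234·0.404239 = 0.069666

Final: 0.069666


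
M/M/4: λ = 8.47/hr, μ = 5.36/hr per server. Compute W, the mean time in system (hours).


a = 1.5802; ρ = 0.3951; P₀ = 0.203420
Lq = P₀·a^c·ρ/(c!(1−ρ)²) = 0.05705
Wq = Lq/λ = 0.05705/8.47 = 0.006736 hr
W = Wq + 1/μ = 0.006736 + 0.18657 = 0.19330 hr

Final: 0.19330 hr


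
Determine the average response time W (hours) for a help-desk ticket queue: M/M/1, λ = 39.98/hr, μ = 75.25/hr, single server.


W = 1/(μ−λ) = 1/(75.25 − 39.98) = 1/35.27 = 0.02835 hr

Final: 0.02835 hr


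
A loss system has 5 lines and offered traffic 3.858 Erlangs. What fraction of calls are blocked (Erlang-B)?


B(c,a) = (a^c/c!) / Σ_{k=0}^{c} a^k/k!
a^5/5! = 7.122458
Σ terms (k=0..5): 1.00000 + 3.85800 + 7.44208 + 9.57052 + 9.23076 + 7.12246 = 38.223821
B = 7.122458/38.223821 = 0.186336

Final: 0.186336


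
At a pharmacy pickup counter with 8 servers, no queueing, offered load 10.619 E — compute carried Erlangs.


B(8,10.619) = 0.366377 (Erlang-B)
Carried load = a(1 − B) = 10.619·(1 − 0.366377) = 10.619·0.633623 = 6.7284 E

Final: 6.7284 Erlangs


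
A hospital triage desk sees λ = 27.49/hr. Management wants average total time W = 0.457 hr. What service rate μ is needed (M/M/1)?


W = 1/(μ−λ) ⇒ μ − λ = 1/W = 1/0.457 = 2.1882
μ = λ + 1/W = 27.49 + 2.1882 = 29.6782 per hr

Final: 29.6782 /hr


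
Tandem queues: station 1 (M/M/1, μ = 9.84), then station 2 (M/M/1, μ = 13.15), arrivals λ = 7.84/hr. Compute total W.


Each node sees arrival rate λ = 7.84/hr (tandem ⇒ throughput preserved).
W₁ = 1/(μ₁−λ) = 1/(9.84−7.84) = 0.50000 hr
W₂ = 1/(μ₂−λ) = 1/(13.15−7.84) = 0.18832 hr
W_total = W₁ + W₂ = 0.50000 + 0.18832 = 0.68832 hr

Final: 0.68832 hr


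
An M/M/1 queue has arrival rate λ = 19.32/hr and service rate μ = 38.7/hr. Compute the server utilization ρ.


ρ = λ/μ = 19.32/38.7 = 0.4992

Final: 0.4992


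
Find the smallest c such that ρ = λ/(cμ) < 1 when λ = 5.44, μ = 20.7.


Stability requires cμ > λ ⇔ c > λ/μ.
λ/μ = 5.44/20.7 = 0.2628
Minimum integer c = ⌊0.2628⌋ + 1 = 1
Check: 1·20.7 = 20.70 > 5.44, while 0·20.7 = 0.00 ≤ 5.44

Final: 1 servers


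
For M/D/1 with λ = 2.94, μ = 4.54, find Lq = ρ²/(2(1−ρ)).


ρ = 2.94/4.54 = 0.6476
M/D/1: Lq = ρ²/(2(1−ρ)) = 0.4194/(2·0.3524) = 0.59496

Final: 0.59496


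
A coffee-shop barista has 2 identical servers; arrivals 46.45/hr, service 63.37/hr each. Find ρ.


ρ = λ/(cμ) = 46.45/(2·63.37) = 46.45/126.74 = 0.3665

Final: 0.3665


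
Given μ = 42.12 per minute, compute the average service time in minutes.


Mean service time = 1/μ = 1/42.12 minute = 0.02374 minute
In minutes: 0.02374 × 1 = 0.02374 min

Final: 0.02374 min


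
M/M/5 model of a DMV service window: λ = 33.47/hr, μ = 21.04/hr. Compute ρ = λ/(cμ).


ρ = λ/(cμ) = 33.47/(5·21.04) = 33.47/105.20 = 0.3182

Final: 0.3182


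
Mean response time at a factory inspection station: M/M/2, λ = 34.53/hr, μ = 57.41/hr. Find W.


a = 0.6015; ρ = 0.3007; P₀ = 0.537596
Lq = P₀·a^c·ρ/(c!(1−ρ)²) = 0.05980
Wq = Lq/λ = 0.05980/34.53 = 0.001732 hr
W = Wq + 1/μ = 0.001732 + 0.01742 = 0.01915 hr

Final: 0.01915 hr


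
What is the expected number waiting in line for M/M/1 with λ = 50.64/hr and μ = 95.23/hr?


ρ = 50.64/95.23 = 0.5318
Lq = ρ²/(1−ρ) = 0.2828/0.4682 = 0.6039

Final: 0.6039


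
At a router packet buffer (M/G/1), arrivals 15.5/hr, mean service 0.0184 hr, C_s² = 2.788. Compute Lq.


ρ = λ·E[S] = 15.5·0.0184 = 0.2852
Lq = ρ²(1+C_s²)/(2(1−ρ)) = 0.08134·(1+2.788)/(2·0.7148)
= 0.08134·3.7880/1.4296 = 0.21552

Final: 0.21552


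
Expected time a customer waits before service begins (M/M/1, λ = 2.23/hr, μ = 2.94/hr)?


ρ = 2.23/2.94 = 0.7585
Wq = ρ/(μ−λ) = 0.7585/(2.94 − 2.23) = 0.7585/0.7100 = 1.0683 hr

Final: 1.0683 hr


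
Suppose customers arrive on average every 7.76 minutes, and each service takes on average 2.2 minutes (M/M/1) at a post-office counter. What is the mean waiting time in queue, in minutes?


λ = 60/7.76 = 7.7320 /hr
μ = 60/2.2 = 27.2727 /hr
ρ = λ/μ = 7.7320/27.2727 = 0.2835
Wq = ρ/(μ−λ) = 0.2835/(27.2727−7.7320) = 0.01451 hr
In minutes: 0.01451·60 = 0.8705 min

Final: 0.8705 min


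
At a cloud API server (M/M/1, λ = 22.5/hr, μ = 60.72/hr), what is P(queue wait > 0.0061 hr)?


ρ = 22.5/60.72 = 0.3706
P(Wq > t) = ρ·e^{−(μ−λ)t} = 0.3706·e^{−0.2331}
= 0.3706·0.792041 = 0.293493

Final: 0.293493


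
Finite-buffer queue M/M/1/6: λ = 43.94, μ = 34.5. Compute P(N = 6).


ρ = λ/μ = 43.94/34.5 = 1.2736
P_K = (1−ρ)ρ^K/(1−ρ^(K+1)) = (-0.2736·4.268210)/(1 − 5.436091)
= -1.167881/-4.436091 = 0.263268

Final: 0.263268


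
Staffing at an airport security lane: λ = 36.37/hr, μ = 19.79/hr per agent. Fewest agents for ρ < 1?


Stability requires cμ > λ ⇔ c > λ/μ.
λ/μ = 36.37/19.79 = 1.8378
Minimum integer c = ⌊1.8378⌋ + 1 = 2
Check: 2·19.79 = 39.58 > 36.37, while 1·19.79 = 19.79 ≤ 36.37

Final: 2 servers


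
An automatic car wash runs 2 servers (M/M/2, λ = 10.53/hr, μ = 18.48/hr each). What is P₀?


a = λ/μ = 10.53/18.48 = 0.5698; ρ = a/c = 0.2849
Σ_{k=0}^{1} a^k/k! (terms k=0..1) = 1.00000 + 0.56981 = 1.56981
Tail: a^2/(2!(1−ρ)) = 0.32468/(2·0.7151) = 0.22702
P₀ = 1/(1.56981 + 0.22702) = 1/1.79682 = 0.556538

Final: 0.556538


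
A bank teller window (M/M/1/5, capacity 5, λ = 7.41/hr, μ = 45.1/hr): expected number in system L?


ρ = 7.41/45.1 = 0.1643
L = ρ[1 − (K+1)ρ^K + Kρ^(K+1)] / [(1−ρ)(1−ρ^(K+1))]
Numerator: 0.1643·(1 − 6·0.0001197 + 5·0.00001967) = 0.164200
Denominator: (0.8357)·(0.999980) = 0.835682
L = 0.164200/0.835682 = 0.1965

Final: 0.1965


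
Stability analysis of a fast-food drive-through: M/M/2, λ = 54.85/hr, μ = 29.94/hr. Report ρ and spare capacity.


Total capacity cμ = 2·29.94 = 59.88/hr
ρ = λ/(cμ) = 54.85/59.88 = 0.9160
Stable ⇔ ρ < 1: YES
Spare capacity = cμ − λ = 59.88 − 54.85 = 5.03/hr

Final: ρ = 0.9160; stable; margin = 5.03/hr


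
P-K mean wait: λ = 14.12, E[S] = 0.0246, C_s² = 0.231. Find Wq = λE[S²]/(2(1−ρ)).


ρ = λ·E[S] = 14.12·0.0246 = 0.3474
E[S²] = E[S]²(1+C_s²) = 0.0246²·(1+0.231) = 0.0007450
Wq = λ·E[S²]/(2(1−ρ)) = 14.12·0.0007450/(2·0.6526) = 0.008058 hr

Final: 0.008058 hr


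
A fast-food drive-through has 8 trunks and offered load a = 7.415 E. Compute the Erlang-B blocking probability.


B(c,a) = (a^c/c!) / Σ_{k=0}^{c} a^k/k!
a^8/8! = 226.656783
Σ terms (k=0..8): 1.00000 + 7.41500 + 27.49111 + 67.94887 + 125.96021 + 186.79899 + 230.85242 + 244.53867 + 226.65678 = 1118.662061
B = 226.656783/1118.662061 = 0.202614

Final: 0.202614


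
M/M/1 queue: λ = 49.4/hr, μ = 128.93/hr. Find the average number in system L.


ρ = λ/μ = 49.4/128.93 = 0.3832
L = ρ/(1−ρ) = 0.3832/(1 − 0.3832) = 0.3832/0.6168 = 0.6211

Final: 0.6211


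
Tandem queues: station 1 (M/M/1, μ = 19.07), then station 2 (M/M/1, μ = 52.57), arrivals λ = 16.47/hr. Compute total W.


Each node sees arrival rate λ = 16.47/hr (tandem ⇒ throughput preserved).
W₁ = 1/(μ₁−λ) = 1/(19.07−16.47) = 0.38462 hr
W₂ = 1/(μ₂−λ) = 1/(52.57−16.47) = 0.02770 hr
W_total = W₁ + W₂ = 0.38462 + 0.02770 = 0.41232 hr

Final: 0.41232 hr


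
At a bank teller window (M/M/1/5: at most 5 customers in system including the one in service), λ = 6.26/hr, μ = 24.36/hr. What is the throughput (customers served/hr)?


ρ = 0.2570; P_K = (1−ρ)ρ^5/(1−ρ^6) = 0.0008329
λ_eff = λ(1 − P_K) = 6.26·(1 − 0.0008329) = 6.26·0.999167 = 6.2548 /hr

Final: 6.2548 /hr


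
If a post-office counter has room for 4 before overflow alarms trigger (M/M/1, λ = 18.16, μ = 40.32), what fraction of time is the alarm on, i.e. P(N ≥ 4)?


ρ = 18.16/40.32 = 0.4504
P(N ≥ n) = ρ^n = 0.4504^4 = 0.041151

Final: 0.041151


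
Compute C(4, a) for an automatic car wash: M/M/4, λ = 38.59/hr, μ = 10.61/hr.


a = λ/μ = 3.6371; ρ = a/4 = 0.9093
P₀ = 0.010035 (from M/M/c formula)
C(c,a) = [a^c/(c!(1−ρ))]·P₀ = [174.99981/(24·0.09072)]·0.010035
= 80.37870·0.010035 = 0.806616

Final: 0.806616


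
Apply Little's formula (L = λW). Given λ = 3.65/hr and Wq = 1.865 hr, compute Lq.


Lq = λWq = 3.65·1.865 = 6.8072

Final: 6.8072


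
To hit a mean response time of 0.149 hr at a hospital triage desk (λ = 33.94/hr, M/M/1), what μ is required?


W = 1/(μ−λ) ⇒ μ − λ = 1/W = 1/0.149 = 6.7114
μ = λ + 1/W = 33.94 + 6.7114 = 40.6514 per hr

Final: 40.6514 /hr


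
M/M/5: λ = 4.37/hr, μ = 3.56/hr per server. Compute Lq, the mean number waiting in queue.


a = λ/μ = 1.2275; ρ = a/5 = 0.2455
P₀ = 0.292859
Lq = P₀·a^c·ρ / (c!·(1−ρ)²) = 0.292859·2.78713·0.2455/(120·0.56926)
= 0.002933

Final: 0.002933


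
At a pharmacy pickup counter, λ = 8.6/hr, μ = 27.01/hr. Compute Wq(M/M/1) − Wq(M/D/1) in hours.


ρ = 8.6/27.01 = 0.3184
Wq(M/M/1) = ρ/(μ−λ) = 0.3184/18.41 = 0.01729 hr
Wq(M/D/1) = ρ/(2(μ−λ)) = 0.008647 hr
Savings = 0.01729 − 0.008647 = 0.008647 hr

Final: 0.008647 hr


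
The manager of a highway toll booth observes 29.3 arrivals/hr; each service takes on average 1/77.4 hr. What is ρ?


ρ = λ/μ = 29.3/77.4 = 0.3786

Final: 0.3786


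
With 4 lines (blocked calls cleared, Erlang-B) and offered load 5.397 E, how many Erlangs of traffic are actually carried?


B(4,5.397) = 0.428432 (Erlang-B)
Carried load = a(1 − B) = 5.397·(1 − 0.428432) = 5.397·0.571568 = 3.0848 E

Final: 3.0848 Erlangs


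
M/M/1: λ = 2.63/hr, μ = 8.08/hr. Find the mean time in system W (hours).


W = 1/(μ−λ) = 1/(8.08 − 2.63) = 1/5.45 = 0.1835 hr

Final: 0.1835 hr


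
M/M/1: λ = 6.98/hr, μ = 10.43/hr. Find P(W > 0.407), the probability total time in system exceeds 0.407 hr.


W ~ Exponential(μ−λ) for M/M/1.
μ − λ = 10.43 − 6.98 = 3.4500
P(W > t) = e^{−(μ−λ)t} = e^{−1.4041} = 0.245576

Final: 0.245576


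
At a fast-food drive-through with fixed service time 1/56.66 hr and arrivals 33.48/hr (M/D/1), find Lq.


ρ = 33.48/56.66 = 0.5909
M/D/1: Lq = ρ²/(2(1−ρ)) = 0.3492/(2·0.4091) = 0.42673

Final: 0.42673


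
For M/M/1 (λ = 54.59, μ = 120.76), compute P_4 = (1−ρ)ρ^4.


ρ = 54.59/120.76 = 0.4521
P_n = (1−ρ)·ρ^n = (1 − 0.4521)·0.4521^4 = 0.5479·0.041760 = 0.022882

Final: 0.022882


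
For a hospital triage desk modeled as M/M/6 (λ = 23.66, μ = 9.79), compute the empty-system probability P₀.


a = λ/μ = 23.66/9.79 = 2.4168; ρ = a/c = 0.4028
Σ_{k=0}^{5} a^k/k! (terms k=0..5) = 1.00000 + 2.41675 + 2.92034 + 2.35258 + 1.42140 + 0.68704 = 10.79812
Tail: a^6/(6!(1−ρ)) = 199.24723/(720·0.5972) = 0.46338
P₀ = 1/(10.79812 + 0.46338) = 1/11.26149 = 0.088798

Final: 0.088798


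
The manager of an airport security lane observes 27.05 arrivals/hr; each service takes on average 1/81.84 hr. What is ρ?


ρ = λ/μ = 27.05/81.84 = 0.3305

Final: 0.3305


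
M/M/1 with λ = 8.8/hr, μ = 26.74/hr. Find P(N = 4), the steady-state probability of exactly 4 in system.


ρ = 8.8/26.74 = 0.3291
P_n = (1−ρ)·ρ^n = (1 − 0.3291)·0.3291^4 = 0.6709·0.011730 = 0.007869

Final: 0.007869


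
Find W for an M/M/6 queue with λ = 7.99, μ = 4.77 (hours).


a = 1.6751; ρ = 0.2792; P₀ = 0.187205
Lq = P₀·a^c·ρ/(c!(1−ρ)²) = 0.003086
Wq = Lq/λ = 0.003086/7.99 = 0.0003862 hr
W = Wq + 1/μ = 0.0003862 + 0.20964 = 0.21003 hr

Final: 0.21003 hr


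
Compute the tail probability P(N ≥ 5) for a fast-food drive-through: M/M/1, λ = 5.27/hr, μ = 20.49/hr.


ρ = 5.27/20.49 = 0.2572
P(N ≥ n) = ρ^n = 0.2572^5 = 0.001125

Final: 0.001125


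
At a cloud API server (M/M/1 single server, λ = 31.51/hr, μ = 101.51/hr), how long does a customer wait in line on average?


ρ = 31.51/101.51 = 0.3104
Wq = ρ/(μ−λ) = 0.3104/(101.51 − 31.51) = 0.3104/70.00 = 0.004434 hr

Final: 0.004434 hr


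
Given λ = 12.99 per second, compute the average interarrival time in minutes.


Mean interarrival time = 1/λ = 1/12.99 second = 0.07698 second
In minutes: 0.07698 × 0.0166667 = 0.001283 min

Final: 0.001283 min


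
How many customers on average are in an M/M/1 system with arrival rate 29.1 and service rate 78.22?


ρ = λ/μ = 29.1/78.22 = 0.3720
L = ρ/(1−ρ) = 0.3720/(1 − 0.3720) = 0.3720/0.6280 = 0.5924

Final: 0.5924


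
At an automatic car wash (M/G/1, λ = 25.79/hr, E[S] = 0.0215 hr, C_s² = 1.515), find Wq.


ρ = λ·E[S] = 25.79·0.0215 = 0.5545
E[S²] = E[S]²(1+C_s²) = 0.0215²·(1+1.515) = 0.001163
Wq = λ·E[S²]/(2(1−ρ)) = 25.79·0.001163/(2·0.4455) = 0.03365 hr

Final: 0.03365 hr


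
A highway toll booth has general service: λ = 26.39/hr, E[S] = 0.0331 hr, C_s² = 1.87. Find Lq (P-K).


ρ = λ·E[S] = 26.39·0.0331 = 0.8735
Lq = ρ²(1+C_s²)/(2(1−ρ)) = 0.7630·(1+1.87)/(2·0.1265)
= 0.7630·2.8700/0.2530 = 8.65620

Final: 8.65620


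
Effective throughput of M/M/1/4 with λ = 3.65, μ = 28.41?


ρ = 0.1285; P_K = (1−ρ)ρ^4/(1−ρ^5) = 0.0002375
λ_eff = λ(1 − P_K) = 3.65·(1 − 0.0002375) = 3.65·0.999763 = 3.6491 /hr

Final: 3.6491 /hr


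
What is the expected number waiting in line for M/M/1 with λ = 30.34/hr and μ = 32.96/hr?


ρ = 30.34/32.96 = 0.9205
Lq = ρ²/(1−ρ) = 0.8473/0.07949 = 10.6596

Final: 10.6596


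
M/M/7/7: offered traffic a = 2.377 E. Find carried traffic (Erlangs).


B(7,2.377) = 0.007922 (Erlang-B)
Carried load = a(1 − B) = 2.377·(1 − 0.007922) = 2.377·0.992078 = 2.3582 E

Final: 2.3582 Erlangs


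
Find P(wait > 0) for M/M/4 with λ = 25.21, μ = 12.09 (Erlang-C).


a = λ/μ = 2.0852; ρ = a/4 = 0.5213
P₀ = 0.118824 (from M/M/c formula)
C(c,a) = [a^c/(c!(1−ρ))]·P₀ = [18.90541/(24·0.4787)]·0.118824
= 1.64555·0.118824 = 0.195530

Final: 0.195530


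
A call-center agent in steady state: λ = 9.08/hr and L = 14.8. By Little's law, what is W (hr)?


W = L/λ = 14.8/9.08 = 1.6300 hr

Final: 1.6300 hr


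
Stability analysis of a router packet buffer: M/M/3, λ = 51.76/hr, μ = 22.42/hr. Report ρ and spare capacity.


Total capacity cμ = 3·22.42 = 67.26/hr
ρ = λ/(cμ) = 51.76/67.26 = 0.7696
Stable ⇔ ρ < 1: YES
Spare capacity = cμ − λ = 67.26 − 51.76 = 15.50/hr

Final: ρ = 0.7696; stable; margin = 15.50/hr


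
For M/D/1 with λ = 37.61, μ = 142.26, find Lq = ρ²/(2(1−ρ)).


ρ = 37.61/142.26 = 0.2644
M/D/1: Lq = ρ²/(2(1−ρ)) = 0.06989/(2·0.7356) = 0.04751

Final: 0.04751


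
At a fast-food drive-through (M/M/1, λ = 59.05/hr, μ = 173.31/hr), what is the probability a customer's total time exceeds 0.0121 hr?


W ~ Exponential(μ−λ) for M/M/1.
μ − λ = 173.31 − 59.05 = 114.2600
P(W > t) = e^{−(μ−λ)t} = e^{−1.3825} = 0.250939

Final: 0.250939


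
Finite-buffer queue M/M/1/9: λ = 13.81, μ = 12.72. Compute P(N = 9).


ρ = λ/μ = 13.81/12.72 = 1.0857
P_K = (1−ρ)ρ^K/(1−ρ^(K+1)) = (-0.08569·2.095845)/(1 − 2.275441)
= -0.179597/-1.275441 = 0.140811

Final: 0.140811


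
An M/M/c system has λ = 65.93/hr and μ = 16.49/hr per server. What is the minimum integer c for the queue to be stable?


Stability requires cμ > λ ⇔ c > λ/μ.
λ/μ = 65.93/16.49 = 3.9982
Minimum integer c = ⌊3.9982⌋ + 1 = 4
Check: 4·16.49 = 65.96 > 65.93, while 3·16.49 = 49.47 ≤ 65.93

Final: 4 servers


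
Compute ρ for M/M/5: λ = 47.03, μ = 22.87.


ρ = λ/(cμ) = 47.03/(5·22.87) = 47.03/114.35 = 0.4113

Final: 0.4113


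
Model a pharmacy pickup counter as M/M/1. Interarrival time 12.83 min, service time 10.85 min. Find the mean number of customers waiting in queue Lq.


λ = 60/12.83 = 4.6765 /hr
μ = 60/10.85 = 5.5300 /hr
ρ = λ/μ = 4.6765/5.5300 = 0.8457
Lq = ρ²/(1−ρ) = 0.7152/0.1543 = 4.6341

Final: 4.6341


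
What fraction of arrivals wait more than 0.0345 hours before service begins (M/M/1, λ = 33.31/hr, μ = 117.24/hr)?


ρ = 33.31/117.24 = 0.2841
P(Wq > t) = ρ·e^{−(μ−λ)t} = 0.2841·e^{−2.8956}
= 0.2841·0.055267 = 0.015702

Final: 0.015702


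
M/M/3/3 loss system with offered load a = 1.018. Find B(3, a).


B(c,a) = (a^c/c!) / Σ_{k=0}^{c} a^k/k!
a^3/3! = 0.175830
Σ terms (k=0..3): 1.00000 + 1.01800 + 0.51816 + 0.17583 = 2.711992
B = 0.175830/2.711992 = 0.064834

Final: 0.064834


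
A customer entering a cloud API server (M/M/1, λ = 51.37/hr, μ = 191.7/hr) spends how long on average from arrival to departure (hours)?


W = 1/(μ−λ) = 1/(191.7 − 51.37) = 1/140.33 = 0.007126 hr

Final: 0.007126 hr


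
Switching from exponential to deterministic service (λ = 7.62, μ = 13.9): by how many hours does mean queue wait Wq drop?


ρ = 7.62/13.9 = 0.5482
Wq(M/M/1) = ρ/(μ−λ) = 0.5482/6.28 = 0.08729 hr
Wq(M/D/1) = ρ/(2(μ−λ)) = 0.04365 hr
Savings = 0.08729 − 0.04365 = 0.04365 hr

Final: 0.04365 hr


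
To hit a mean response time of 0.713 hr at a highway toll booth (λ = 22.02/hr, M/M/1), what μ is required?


W = 1/(μ−λ) ⇒ μ − λ = 1/W = 1/0.713 = 1.4025
μ = λ + 1/W = 22.02 + 1.4025 = 23.4225 per hr

Final: 23.4225 /hr


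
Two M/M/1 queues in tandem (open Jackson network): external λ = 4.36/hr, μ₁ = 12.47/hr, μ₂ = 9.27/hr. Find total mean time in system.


Each node sees arrival rate λ = 4.36/hr (tandem ⇒ throughput preserved).
W₁ = 1/(μ₁−λ) = 1/(12.47−4.36) = 0.12330 hr
W₂ = 1/(μ₂−λ) = 1/(9.27−4.36) = 0.20367 hr
W_total = W₁ + W₂ = 0.12330 + 0.20367 = 0.32697 hr

Final: 0.32697 hr


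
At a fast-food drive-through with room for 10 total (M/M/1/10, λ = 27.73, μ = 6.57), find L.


ρ = 27.73/6.57 = 4.2207
L = ρ[1 − (K+1)ρ^K + Kρ^(K+1)] / [(1−ρ)(1−ρ^(K+1))]
Numerator: 4.2207·(1 − 11·1794093.200202 + 10·7572329.443166) = 236309700.679203
Denominator: (-3.2207)·(-7572328.443166) = 24388199.369467
L = 236309700.679203/24388199.369467 = 9.6895

Final: 9.6895


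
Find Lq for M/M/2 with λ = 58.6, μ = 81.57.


a = λ/μ = 0.7184; ρ = a/2 = 0.3592
P₀ = 0.471453
Lq = P₀·a^c·ρ / (c!·(1−ρ)²) = 0.471453·0.51610·0.3592/(2·0.41062)
= 0.10642

Final: 0.10642


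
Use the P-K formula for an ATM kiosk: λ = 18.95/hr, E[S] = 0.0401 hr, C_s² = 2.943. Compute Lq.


ρ = λ·E[S] = 18.95·0.0401 = 0.7599
Lq = ρ²(1+C_s²)/(2(1−ρ)) = 0.5774·(1+2.943)/(2·0.2401)
= 0.5774·3.9430/0.4802 = 4.74136

Final: 4.74136


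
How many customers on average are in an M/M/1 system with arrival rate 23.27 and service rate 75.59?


ρ = λ/μ = 23.27/75.59 = 0.3078
L = ρ/(1−ρ) = 0.3078/(1 − 0.3078) = 0.3078/0.6922 = 0.4448

Final: 0.4448


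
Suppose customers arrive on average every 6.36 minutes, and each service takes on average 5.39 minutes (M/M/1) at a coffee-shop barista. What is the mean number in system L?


λ = 60/6.36 = 9.4340 /hr
μ = 60/5.39 = 11.1317 /hr
ρ = λ/μ = 9.4340/11.1317 = 0.8475
L = ρ/(1−ρ) = 0.8475/0.1525 = 5.5567

Final: 5.5567


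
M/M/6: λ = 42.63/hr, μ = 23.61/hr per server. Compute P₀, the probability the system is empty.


a = λ/μ = 42.63/23.61 = 1.8056; ρ = a/c = 0.3009
Σ_{k=0}^{5} a^k/k! (terms k=0..5) = 1.00000 + 1.80559 + 1.63008 + 0.98109 + 0.44286 + 0.15992 = 6.01954
Tail: a^6/(6!(1−ρ)) = 34.65102/(720·0.6991) = 0.06884
P₀ = 1/(6.01954 + 0.06884) = 1/6.08838 = 0.164247

Final: 0.164247


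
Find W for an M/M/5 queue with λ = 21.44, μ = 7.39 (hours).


a = 2.9012; ρ = 0.5802; P₀ = 0.052050
Lq = P₀·a^c·ρ/(c!(1−ρ)²) = 0.29360
Wq = Lq/λ = 0.29360/21.44 = 0.01369 hr
W = Wq + 1/μ = 0.01369 + 0.13532 = 0.14901 hr

Final: 0.14901 hr


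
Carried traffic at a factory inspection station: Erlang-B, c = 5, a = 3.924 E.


B(5,3.924) = 0.192261 (Erlang-B)
Carried load = a(1 − B) = 3.924·(1 − 0.192261) = 3.924·0.807739 = 3.1696 E

Final: 3.1696 Erlangs


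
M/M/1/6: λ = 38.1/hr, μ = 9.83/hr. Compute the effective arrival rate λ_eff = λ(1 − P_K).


ρ = 3.8759; P_K = (1−ρ)ρ^6/(1−ρ^7) = 0.742051
λ_eff = λ(1 − P_K) = 38.1·(1 − 0.742051) = 38.1·0.257949 = 9.8278 /hr

Final: 9.8278 /hr


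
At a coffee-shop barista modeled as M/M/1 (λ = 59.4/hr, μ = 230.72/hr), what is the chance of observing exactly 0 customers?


ρ = 59.4/230.72 = 0.2575
P_n = (1−ρ)·ρ^n = (1 − 0.2575)·0.2575^0 = 0.7425·1.000000 = 0.742545

Final: 0.742545


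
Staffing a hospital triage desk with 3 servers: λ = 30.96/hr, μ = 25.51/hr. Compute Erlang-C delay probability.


a = λ/μ = 1.2136; ρ = a/3 = 0.4045
P₀ = 0.289817 (from M/M/c formula)
C(c,a) = [a^c/(c!(1−ρ))]·P₀ = [1.78760/(6·0.5955)]·0.289817
= 0.50035·0.289817 = 0.145010

Final: 0.145010


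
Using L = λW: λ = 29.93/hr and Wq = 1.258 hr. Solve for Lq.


Lq = λWq = 29.93·1.258 = 37.6519

Final: 37.6519


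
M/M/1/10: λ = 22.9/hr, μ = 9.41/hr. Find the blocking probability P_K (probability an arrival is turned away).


ρ = λ/μ = 22.9/9.41 = 2.4336
P_K = (1−ρ)ρ^K/(1−ρ^(K+1)) = (-1.4336·7285.487026)/(1 − 17729.824962)
= -10444.337936/-17728.824962 = 0.589116

Final: 0.589116


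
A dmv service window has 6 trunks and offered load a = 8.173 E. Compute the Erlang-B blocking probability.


B(c,a) = (a^c/c!) / Σ_{k=0}^{c} a^k/k!
a^6/6! = 413.958207
Σ terms (k=0..6): 1.00000 + 8.17300 + 33.39896 + 90.98991 + 185.91514 + 303.89689 + 413.95821 = 1037.332107
B = 413.958207/1037.332107 = 0.399060

Final: 0.399060


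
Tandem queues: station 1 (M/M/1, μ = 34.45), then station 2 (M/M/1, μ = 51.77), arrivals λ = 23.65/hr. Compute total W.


Each node sees arrival rate λ = 23.65/hr (tandem ⇒ throughput preserved).
W₁ = 1/(μ₁−λ) = 1/(34.45−23.65) = 0.09259 hr
W₂ = 1/(μ₂−λ) = 1/(51.77−23.65) = 0.03556 hr
W_total = W₁ + W₂ = 0.09259 + 0.03556 = 0.12815 hr

Final: 0.12815 hr


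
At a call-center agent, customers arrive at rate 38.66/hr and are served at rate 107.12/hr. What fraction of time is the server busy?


ρ = λ/μ = 38.66/107.12 = 0.3609

Final: 0.3609


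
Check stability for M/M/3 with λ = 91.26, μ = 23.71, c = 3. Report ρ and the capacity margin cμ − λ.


Total capacity cμ = 3·23.71 = 71.13/hr
ρ = λ/(cμ) = 91.26/71.13 = 1.2830
Stable ⇔ ρ < 1: NO
Spare capacity = cμ − λ = 71.13 − 91.26 = -20.13/hr

Final: ρ = 1.2830; unstable; margin = -20.13/hr


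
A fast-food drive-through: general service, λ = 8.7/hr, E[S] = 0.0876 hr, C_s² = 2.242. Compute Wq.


ρ = λ·E[S] = 8.7·0.0876 = 0.7621
E[S²] = E[S]²(1+C_s²) = 0.0876²·(1+2.242) = 0.024878
Wq = λ·E[S²]/(2(1−ρ)) = 8.7·0.024878/(2·0.2379) = 0.45494 hr

Final: 0.45494 hr


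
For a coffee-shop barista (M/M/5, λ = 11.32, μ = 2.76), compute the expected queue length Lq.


a = λ/μ = 4.1014; ρ = a/5 = 0.8203
P₀ = 0.011035
Lq = P₀·a^c·ρ / (c!·(1−ρ)²) = 0.011035·1160.61111·0.8203/(120·0.03230)
= 2.71082

Final: 2.71082


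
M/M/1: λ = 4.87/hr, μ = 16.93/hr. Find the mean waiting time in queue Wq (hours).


ρ = 4.87/16.93 = 0.2877
Wq = ρ/(μ−λ) = 0.2877/(16.93 − 4.87) = 0.2877/12.06 = 0.02385 hr

Final: 0.02385 hr


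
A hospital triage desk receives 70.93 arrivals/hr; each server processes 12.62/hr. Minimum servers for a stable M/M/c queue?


Stability requires cμ > λ ⇔ c > λ/μ.
λ/μ = 70.93/12.62 = 5.6204
Minimum integer c = ⌊5.6204⌋ + 1 = 6
Check: 6·12.62 = 75.72 > 70.93, while 5·12.62 = 63.10 ≤ 70.93

Final: 6 servers


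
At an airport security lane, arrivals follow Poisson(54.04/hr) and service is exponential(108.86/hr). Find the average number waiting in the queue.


ρ = 54.04/108.86 = 0.4964
Lq = ρ²/(1−ρ) = 0.2464/0.5036 = 0.4894

Final: 0.4894


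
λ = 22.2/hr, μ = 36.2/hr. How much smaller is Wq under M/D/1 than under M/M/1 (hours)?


ρ = 22.2/36.2 = 0.6133
Wq(M/M/1) = ρ/(μ−λ) = 0.6133/14.00 = 0.04380 hr
Wq(M/D/1) = ρ/(2(μ−λ)) = 0.02190 hr
Savings = 0.04380 − 0.02190 = 0.02190 hr

Final: 0.02190 hr


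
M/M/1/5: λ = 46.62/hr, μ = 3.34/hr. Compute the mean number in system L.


ρ = 46.62/3.34 = 13.9581
L = ρ[1 − (K+1)ρ^K + Kρ^(K+1)] / [(1−ρ)(1−ρ^(K+1))]
Numerator: 13.9581·(1 − 6·529820.809509 + 5·7395283.275241) = 471748233.905054
Denominator: (-12.9581)·(-7395282.275241) = 95828687.686358
L = 471748233.905054/95828687.686358 = 4.9228

Final: 4.9228


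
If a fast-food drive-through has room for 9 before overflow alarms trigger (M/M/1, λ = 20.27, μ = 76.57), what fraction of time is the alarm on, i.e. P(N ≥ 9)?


ρ = 20.27/76.57 = 0.2647
P(N ≥ n) = ρ^n = 0.2647^9 = 0.000006385

Final: 0.000006385


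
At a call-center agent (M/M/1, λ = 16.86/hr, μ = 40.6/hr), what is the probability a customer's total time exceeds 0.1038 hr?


W ~ Exponential(μ−λ) for M/M/1.
μ − λ = 40.6 − 16.86 = 23.7400
P(W > t) = e^{−(μ−λ)t} = e^{−2.4642} = 0.085076

Final: 0.085076


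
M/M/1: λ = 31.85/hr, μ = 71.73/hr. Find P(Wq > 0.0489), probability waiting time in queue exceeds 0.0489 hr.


ρ = 31.85/71.73 = 0.4440
P(Wq > t) = ρ·e^{−(μ−λ)t} = 0.4440·e^{−1.9501}
= 0.4440·0.142255 = 0.063165

Final: 0.063165


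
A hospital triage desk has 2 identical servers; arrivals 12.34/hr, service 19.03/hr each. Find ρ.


ρ = λ/(cμ) = 12.34/(2·19.03) = 12.34/38.06 = 0.3242

Final: 0.3242


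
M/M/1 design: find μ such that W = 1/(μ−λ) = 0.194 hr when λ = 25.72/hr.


W = 1/(μ−λ) ⇒ μ − λ = 1/W = 1/0.194 = 5.1546
μ = λ + 1/W = 25.72 + 5.1546 = 30.8746 per hr

Final: 30.8746 /hr


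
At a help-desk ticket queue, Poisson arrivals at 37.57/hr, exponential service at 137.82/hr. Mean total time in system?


W = 1/(μ−λ) = 1/(137.82 − 37.57) = 1/100.25 = 0.009975 hr

Final: 0.009975 hr


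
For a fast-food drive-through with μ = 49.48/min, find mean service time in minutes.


Mean service time = 1/μ = 1/49.48 minute = 0.02021 minute
In minutes: 0.02021 × 1 = 0.02021 min

Final: 0.02021 min


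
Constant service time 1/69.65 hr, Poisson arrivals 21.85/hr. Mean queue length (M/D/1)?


ρ = 21.85/69.65 = 0.3137
M/D/1: Lq = ρ²/(2(1−ρ)) = 0.09841/(2·0.6863) = 0.07170

Final: 0.07170


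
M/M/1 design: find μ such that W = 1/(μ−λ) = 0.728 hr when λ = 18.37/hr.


W = 1/(μ−λ) ⇒ μ − λ = 1/W = 1/0.728 = 1.3736
μ = λ + 1/W = 18.37 + 1.3736 = 19.7436 per hr

Final: 19.7436 /hr


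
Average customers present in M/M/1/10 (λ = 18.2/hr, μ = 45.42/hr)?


ρ = 18.2/45.42 = 0.4007
L = ρ[1 − (K+1)ρ^K + Kρ^(K+1)] / [(1−ρ)(1−ρ^(K+1))]
Numerator: 0.4007·(1 − 11·0.0001067 + 10·0.00004276) = 0.400405
Denominator: (0.5993)·(0.999957) = 0.599270
L = 0.400405/0.599270 = 0.6682

Final: 0.6682


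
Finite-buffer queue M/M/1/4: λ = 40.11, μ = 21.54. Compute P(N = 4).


ρ = λ/μ = 40.11/21.54 = 1.8621
P_K = (1−ρ)ρ^K/(1−ρ^(K+1)) = (-0.8621·12.023415)/(1 − 22.389006)
= -10.365591/-21.389006 = 0.484622

Final: 0.484622


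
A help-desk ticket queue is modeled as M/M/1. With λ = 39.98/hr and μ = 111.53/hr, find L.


ρ = λ/μ = 39.98/111.53 = 0.3585
L = ρ/(1−ρ) = 0.3585/(1 − 0.3585) = 0.3585/0.6415 = 0.5588

Final: 0.5588


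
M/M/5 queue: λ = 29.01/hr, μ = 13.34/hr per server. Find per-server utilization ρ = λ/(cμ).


ρ = λ/(cμ) = 29.01/(5·13.34) = 29.01/66.70 = 0.4349

Final: 0.4349


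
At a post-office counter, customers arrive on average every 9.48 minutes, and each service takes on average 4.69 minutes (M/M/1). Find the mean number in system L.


λ = 60/9.48 = 6.3291 /hr
μ = 60/4.69 = 12.7932 /hr
ρ = λ/μ = 6.3291/12.7932 = 0.4947
L = ρ/(1−ρ) = 0.4947/0.5053 = 0.9791

Final: 0.9791


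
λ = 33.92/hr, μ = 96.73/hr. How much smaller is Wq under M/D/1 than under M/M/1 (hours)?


ρ = 33.92/96.73 = 0.3507
Wq(M/M/1) = ρ/(μ−λ) = 0.3507/62.81 = 0.005583 hr
Wq(M/D/1) = ρ/(2(μ−λ)) = 0.002791 hr
Savings = 0.005583 − 0.002791 = 0.002791 hr

Final: 0.002791 hr


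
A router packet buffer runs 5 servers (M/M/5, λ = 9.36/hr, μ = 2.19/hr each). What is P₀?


a = λ/μ = 9.36/2.19 = 4.2740; ρ = a/c = 0.8548
Σ_{k=0}^{4} a^k/k! (terms k=0..4) = 1.00000 + 4.27397 + 9.13342 + 13.01200 + 13.90323 = 41.32262
Tail: a^5/(5!(1−ρ)) = 1426.12853/(120·0.1452) = 81.84543
P₀ = 1/(41.32262 + 81.84543) = 1/123.16805 = 0.008119

Final: 0.008119


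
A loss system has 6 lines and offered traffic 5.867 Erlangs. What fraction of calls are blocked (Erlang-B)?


B(c,a) = (a^c/c!) / Σ_{k=0}^{c} a^k/k!
a^6/6! = 56.645320
Σ terms (k=0..6): 1.00000 + 5.86700 + 17.21084 + 33.65867 + 49.36886 + 57.92942 + 56.64532 = 221.680123
B = 56.645320/221.680123 = 0.255527

Final: 0.255527
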